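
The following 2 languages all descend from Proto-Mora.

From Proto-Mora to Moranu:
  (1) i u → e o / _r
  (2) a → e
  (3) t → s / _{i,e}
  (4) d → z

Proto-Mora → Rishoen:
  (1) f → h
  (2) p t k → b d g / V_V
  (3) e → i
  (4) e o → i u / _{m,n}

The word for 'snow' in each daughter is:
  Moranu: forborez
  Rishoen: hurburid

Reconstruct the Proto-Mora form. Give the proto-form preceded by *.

*furbured

Position 1: Moranu has f, Rishoen has h. Moranu preserves f here (none of its changes turn any other segment into f), so the proto-segment is *f.
Position 5: Moranu has o, Rishoen has u. Taking the neighbouring segments as reconstructed: Moranu o could go back to *o or *u; Rishoen u can only go back to *u — the one source consistent with every daughter is *u.
This points to *furbured. Verify forward in each daughter:
Moranu: start from *furbured.
  rule 1 (pre-rhotic lowering): furbured → forbored
  rule 2: no change — forbored
  rule 3: no change — forbored
  rule 4 (unconditioned shift): forbored → forborez
  ⇒ Moranu forborez
Rishoen: *furbured
  furbured → hurbured   [unconditioned shift]
  hurbured (rule 2 does not apply)
  hurbured → hurburid   [vowel merger]
  hurburid (rule 4 does not apply)
  giving Rishoen hurburid.
Only *furbured yields all of Moranu forborez, Rishoen hurburid.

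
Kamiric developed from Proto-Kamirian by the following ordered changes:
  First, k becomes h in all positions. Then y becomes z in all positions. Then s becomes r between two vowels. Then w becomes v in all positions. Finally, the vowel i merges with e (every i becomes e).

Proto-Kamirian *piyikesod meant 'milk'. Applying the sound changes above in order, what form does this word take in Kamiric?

pezeherod

Kamiric: start from *piyikesod.
  rule 1 (unconditioned shift): piyikesod → piyihesod
  rule 2 (unconditioned shift): piyihesod → pizihesod
  rule 3 (rhotacism): pizihesod → piziherod
  rule 4: no change — piziherod
  rule 5 (vowel merger): piziherod → pezeherod
  ⇒ Kamiric pezeherod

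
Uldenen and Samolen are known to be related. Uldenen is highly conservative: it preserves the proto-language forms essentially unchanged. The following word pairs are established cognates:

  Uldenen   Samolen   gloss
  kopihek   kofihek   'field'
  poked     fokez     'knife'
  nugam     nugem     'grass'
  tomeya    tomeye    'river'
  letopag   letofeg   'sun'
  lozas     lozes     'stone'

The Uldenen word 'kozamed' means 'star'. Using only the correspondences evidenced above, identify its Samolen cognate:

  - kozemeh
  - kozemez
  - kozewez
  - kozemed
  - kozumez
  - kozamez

nugam ~ nugem — Uldenen a corresponds to Samolen e after a consonant, before a nasal.
poked ~ fokez — Uldenen d corresponds to Samolen z word-finally.
Applying these to Uldenen 'kozamed':
  kozamed → kozemed   (a→e after a consonant, before a nasal)
  kozemed → kozemez   (d→z word-finally)
So the Samolen cognate is 'kozemez'.

kozemez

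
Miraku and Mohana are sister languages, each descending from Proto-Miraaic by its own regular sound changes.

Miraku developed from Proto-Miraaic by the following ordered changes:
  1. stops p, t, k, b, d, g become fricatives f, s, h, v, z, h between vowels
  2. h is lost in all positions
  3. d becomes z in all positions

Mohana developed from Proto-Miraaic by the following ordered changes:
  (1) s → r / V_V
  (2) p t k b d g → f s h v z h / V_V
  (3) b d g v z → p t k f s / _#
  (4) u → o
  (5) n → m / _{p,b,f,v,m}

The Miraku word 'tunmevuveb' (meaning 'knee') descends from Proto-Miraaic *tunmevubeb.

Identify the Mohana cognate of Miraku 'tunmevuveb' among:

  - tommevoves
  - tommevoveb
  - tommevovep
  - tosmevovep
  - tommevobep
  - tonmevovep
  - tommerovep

tommevovep

Mohana: *tunmevubeb
  tunmevubeb (rule 1 does not apply)
  tunmevubeb → tunmevuveb   [intervocalic lenition]
  tunmevuveb → tunmevuvep   [final devoicing]
  tunmevuvep → tonmevovep   [vowel merger]
  tonmevovep → tommevovep   [nasal place assimilation]
  giving Mohana tommevovep.
Among the options, 'tommevovep' alone shows every Mohana change applied in order.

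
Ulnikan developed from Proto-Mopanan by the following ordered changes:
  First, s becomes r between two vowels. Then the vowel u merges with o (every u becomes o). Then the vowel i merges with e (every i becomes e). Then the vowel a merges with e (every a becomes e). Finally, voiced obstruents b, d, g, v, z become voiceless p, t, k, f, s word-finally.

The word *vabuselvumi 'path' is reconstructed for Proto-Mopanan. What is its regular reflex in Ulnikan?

veborelvome

Ulnikan: *vabuselvumi
  vabuselvumi → vaburelvumi   [rhotacism]
  vaburelvumi → vaborelvomi   [vowel merger]
  vaborelvomi → vaborelvome   [vowel merger]
  vaborelvome → veborelvome   [vowel merger]
  veborelvome (rule 5 does not apply)
  giving Ulnikan veborelvome.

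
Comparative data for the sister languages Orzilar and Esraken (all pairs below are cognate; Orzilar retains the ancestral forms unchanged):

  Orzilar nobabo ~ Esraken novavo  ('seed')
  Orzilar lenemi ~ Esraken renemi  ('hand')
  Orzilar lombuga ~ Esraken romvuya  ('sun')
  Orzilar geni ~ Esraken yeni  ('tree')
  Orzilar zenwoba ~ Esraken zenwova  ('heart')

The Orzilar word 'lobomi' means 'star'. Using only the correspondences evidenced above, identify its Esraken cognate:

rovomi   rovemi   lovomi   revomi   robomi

lombuga ~ romvuya — Orzilar l corresponds to Esraken r word-initially before a back vowel.
nobabo ~ novavo — Orzilar b corresponds to Esraken v between vowels (before a back vowel).
Applying these to Orzilar 'lobomi':
  lobomi → robomi   (l→r word-initially before a back vowel)
  robomi → rovomi   (b→v between vowels (before a back vowel))
So the Esraken cognate is 'rovomi'.

rovomi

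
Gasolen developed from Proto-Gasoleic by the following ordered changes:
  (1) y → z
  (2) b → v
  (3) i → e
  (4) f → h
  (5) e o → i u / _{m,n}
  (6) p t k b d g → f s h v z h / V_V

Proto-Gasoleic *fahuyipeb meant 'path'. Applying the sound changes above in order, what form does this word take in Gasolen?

hahuzefev

Gasolen: start from *fahuyipeb.
  rule 1 (unconditioned shift): fahuyipeb → fahuzipeb
  rule 2 (unconditioned shift): fahuzipeb → fahuzipev
  rule 3 (vowel merger): fahuzipev → fahuzepev
  rule 4 (unconditioned shift): fahuzepev → hahuzepev
  rule 5: no change — hahuzepev
  rule 6 (intervocalic lenition): hahuzepev → hahuzefev
  ⇒ Gasolen hahuzefev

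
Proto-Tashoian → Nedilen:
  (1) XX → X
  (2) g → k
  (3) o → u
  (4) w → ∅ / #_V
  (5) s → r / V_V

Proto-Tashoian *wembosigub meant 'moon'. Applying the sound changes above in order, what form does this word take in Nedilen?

Nedilen: *wembosigub
  wembosigub (rule 1 does not apply)
  wembosigub → wembosikub   [unconditioned shift]
  wembosikub → wembusikub   [vowel merger]
  wembusikub → embusikub   [glide loss]
  embusikub → emburikub   [rhotacism]
  giving Nedilen emburikub.

emburikub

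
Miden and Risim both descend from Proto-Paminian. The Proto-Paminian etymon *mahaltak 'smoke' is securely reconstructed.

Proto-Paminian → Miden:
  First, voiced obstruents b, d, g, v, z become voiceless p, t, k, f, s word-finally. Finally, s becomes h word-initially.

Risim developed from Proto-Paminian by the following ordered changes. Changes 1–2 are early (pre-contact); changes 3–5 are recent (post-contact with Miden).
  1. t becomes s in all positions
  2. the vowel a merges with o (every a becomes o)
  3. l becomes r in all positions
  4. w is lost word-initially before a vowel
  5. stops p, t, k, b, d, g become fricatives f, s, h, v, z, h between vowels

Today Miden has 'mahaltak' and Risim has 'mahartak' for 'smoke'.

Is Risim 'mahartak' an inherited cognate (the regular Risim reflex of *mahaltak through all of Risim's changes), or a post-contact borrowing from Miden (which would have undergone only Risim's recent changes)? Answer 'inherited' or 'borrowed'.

borrowed

If inherited, *mahaltak would pass through all of Risim's changes:
Risim: *mahaltak > mahalsak > moholsok > mohorsok  (by unconditioned shift, vowel merger, unconditioned shift)
If borrowed from Miden 'mahaltak' after the early changes, it would undergo only the recent ones:
  rule 3 (unconditioned shift): mahaltak → mahartak
  rule 4 (glide loss): no change (mahartak)
  rule 5 (intervocalic lenition): no change (mahartak)
  ⇒ as a loan: mahartak
Risim 'mahartak' matches the loan outcome 'mahartak', not the inherited 'mohorsok' — it skipped the early Risim changes, so it was borrowed from Miden.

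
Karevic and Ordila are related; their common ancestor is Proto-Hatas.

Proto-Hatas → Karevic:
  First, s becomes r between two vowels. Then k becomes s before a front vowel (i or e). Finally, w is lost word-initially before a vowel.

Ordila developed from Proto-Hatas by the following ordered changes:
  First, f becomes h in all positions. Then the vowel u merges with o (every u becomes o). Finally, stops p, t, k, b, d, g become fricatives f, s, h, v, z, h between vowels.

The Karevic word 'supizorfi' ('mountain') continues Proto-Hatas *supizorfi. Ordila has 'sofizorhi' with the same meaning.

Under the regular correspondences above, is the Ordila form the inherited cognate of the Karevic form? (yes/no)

Derive the expected Ordila reflex of *supizorfi:
Ordila: start from *supizorfi.
  rule 1 (unconditioned shift): supizorfi → supizorhi
  rule 2 (vowel merger): supizorhi → sopizorhi
  rule 3 (intervocalic lenition): sopizorhi → sofizorhi
  ⇒ Ordila sofizorhi
Ordila 'sofizorhi' matches the regular reflex exactly, so the pair is cognate.

yes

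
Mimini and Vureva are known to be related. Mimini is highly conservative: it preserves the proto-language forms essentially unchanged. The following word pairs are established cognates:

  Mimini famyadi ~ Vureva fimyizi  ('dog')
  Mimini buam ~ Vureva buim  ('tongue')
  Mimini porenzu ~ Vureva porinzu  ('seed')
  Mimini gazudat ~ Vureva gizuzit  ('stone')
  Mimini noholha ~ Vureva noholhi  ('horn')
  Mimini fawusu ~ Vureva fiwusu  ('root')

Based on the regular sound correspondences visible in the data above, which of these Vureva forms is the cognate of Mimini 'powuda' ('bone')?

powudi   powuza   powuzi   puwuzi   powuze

powuzi

gazudat ~ gizuzit — Mimini d corresponds to Vureva z between vowels (before a back vowel).
noholha ~ noholhi — Mimini a corresponds to Vureva i word-finally.
Applying these to Mimini 'powuda':
  powuda → powuza   (d→z between vowels (before a back vowel))
  powuza → powuzi   (a→i word-finally)
So the Vureva cognate is 'powuzi'.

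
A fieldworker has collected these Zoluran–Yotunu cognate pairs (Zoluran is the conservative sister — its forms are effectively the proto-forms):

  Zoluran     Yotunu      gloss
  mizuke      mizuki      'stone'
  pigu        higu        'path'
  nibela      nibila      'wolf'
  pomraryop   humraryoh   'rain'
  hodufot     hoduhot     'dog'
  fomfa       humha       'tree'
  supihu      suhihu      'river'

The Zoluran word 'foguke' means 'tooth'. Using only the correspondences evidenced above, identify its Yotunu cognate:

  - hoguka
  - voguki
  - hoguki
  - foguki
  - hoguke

fomfa ~ humha — Zoluran f corresponds to Yotunu h word-initially before a back vowel.
mizuke ~ mizuki — Zoluran e corresponds to Yotunu i word-finally.
Applying these to Zoluran 'foguke':
  foguke → hoguke   (f→h word-initially before a back vowel)
  hoguke → hoguki   (e→i word-finally)
So the Yotunu cognate is 'hoguki'.

hoguki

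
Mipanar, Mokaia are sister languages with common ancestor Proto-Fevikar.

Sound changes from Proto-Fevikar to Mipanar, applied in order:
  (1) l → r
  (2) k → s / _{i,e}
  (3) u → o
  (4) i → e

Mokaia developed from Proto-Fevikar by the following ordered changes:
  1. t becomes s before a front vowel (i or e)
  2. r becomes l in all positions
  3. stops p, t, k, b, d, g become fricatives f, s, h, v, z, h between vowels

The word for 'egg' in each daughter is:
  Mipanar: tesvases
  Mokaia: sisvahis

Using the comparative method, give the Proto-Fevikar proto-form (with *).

*tisvakis

Position 2: Mipanar has e, Mokaia has i. Mokaia preserves i here (none of its changes turn any other segment into i), so the proto-segment is *i.
Position 7: Mipanar has e, Mokaia has i. Mokaia preserves i here (none of its changes turn any other segment into i), so the proto-segment is *i.
Continuing position by position gives *tisvakis; check it forward:
Mipanar: *tisvakis > tisvasis > tesvases  (by palatalisation, vowel merger)
Mokaia: *tisvakis
  tisvakis → sisvakis   [palatalisation]
  sisvakis (rule 2 does not apply)
  sisvakis → sisvahis   [intervocalic lenition]
  giving Mokaia sisvahis.
Only *tisvakis yields all of Mipanar tesvases, Mokaia sisvahis.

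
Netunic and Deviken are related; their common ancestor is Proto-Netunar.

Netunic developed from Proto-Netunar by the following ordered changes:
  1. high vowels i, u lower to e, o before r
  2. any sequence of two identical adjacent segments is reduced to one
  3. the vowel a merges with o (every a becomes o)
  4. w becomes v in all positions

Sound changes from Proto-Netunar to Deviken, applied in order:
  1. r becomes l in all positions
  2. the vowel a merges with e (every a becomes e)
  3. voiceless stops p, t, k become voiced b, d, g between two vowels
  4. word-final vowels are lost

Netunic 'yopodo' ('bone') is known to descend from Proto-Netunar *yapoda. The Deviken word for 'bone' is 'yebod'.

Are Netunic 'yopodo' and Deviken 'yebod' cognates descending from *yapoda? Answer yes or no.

yes

Derive the expected Deviken reflex of *yapoda:
Deviken: start from *yapoda.
  rule 1: no change — yapoda
  rule 2 (vowel merger): yapoda → yepode
  rule 3 (intervocalic voicing): yepode → yebode
  rule 4 (apocope): yebode → yebod
  ⇒ Deviken yebod
Deviken 'yebod' matches the regular reflex exactly, so the pair is cognate.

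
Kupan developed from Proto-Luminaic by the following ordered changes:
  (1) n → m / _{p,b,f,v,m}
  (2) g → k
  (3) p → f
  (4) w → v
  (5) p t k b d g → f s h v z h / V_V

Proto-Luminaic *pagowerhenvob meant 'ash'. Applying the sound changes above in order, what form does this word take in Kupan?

Kupan: start from *pagowerhenvob.
  rule 1 (nasal place assimilation): pagowerhenvob → pagowerhemvob
  rule 2 (unconditioned shift): pagowerhemvob → pakowerhemvob
  rule 3 (unconditioned shift): pakowerhemvob → fakowerhemvob
  rule 4 (unconditioned shift): fakowerhemvob → fakoverhemvob
  rule 5 (intervocalic lenition): fakoverhemvob → fahoverhemvob
  ⇒ Kupan fahoverhemvob

fahoverhemvob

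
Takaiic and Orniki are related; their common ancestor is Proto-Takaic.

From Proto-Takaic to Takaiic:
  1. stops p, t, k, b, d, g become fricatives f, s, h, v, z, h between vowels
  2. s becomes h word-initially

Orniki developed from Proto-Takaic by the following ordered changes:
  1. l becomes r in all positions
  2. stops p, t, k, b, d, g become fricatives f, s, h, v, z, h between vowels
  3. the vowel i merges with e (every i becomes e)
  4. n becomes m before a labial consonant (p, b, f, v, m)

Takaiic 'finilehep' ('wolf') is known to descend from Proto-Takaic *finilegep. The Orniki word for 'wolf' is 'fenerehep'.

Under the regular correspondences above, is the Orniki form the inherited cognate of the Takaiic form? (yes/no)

yes

Derive the expected Orniki reflex of *finilegep:
Orniki: start from *finilegep.
  rule 1 (unconditioned shift): finilegep → finiregep
  rule 2 (intervocalic lenition): finiregep → finirehep
  rule 3 (vowel merger): finirehep → fenerehep
  rule 4: no change — fenerehep
  ⇒ Orniki fenerehep
Orniki 'fenerehep' matches the regular reflex exactly, so the pair is cognate.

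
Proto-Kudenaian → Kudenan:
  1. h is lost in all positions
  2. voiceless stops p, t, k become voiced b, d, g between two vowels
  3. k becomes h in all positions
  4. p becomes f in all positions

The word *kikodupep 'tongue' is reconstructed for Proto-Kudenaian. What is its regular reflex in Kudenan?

higodubef

Kudenan: *kikodupep > kigodubep > higodubep > higodubef  (by intervocalic voicing, unconditioned shift, unconditioned shift)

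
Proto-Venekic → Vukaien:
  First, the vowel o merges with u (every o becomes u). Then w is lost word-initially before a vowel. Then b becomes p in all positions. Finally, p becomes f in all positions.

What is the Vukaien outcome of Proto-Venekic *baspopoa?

Vukaien: *baspopoa
  baspopoa → baspupua   [vowel merger]
  baspupua (rule 2 does not apply)
  baspupua → paspupua   [unconditioned shift]
  paspupua → fasfufua   [unconditioned shift]
  giving Vukaien fasfufua.

fasfufua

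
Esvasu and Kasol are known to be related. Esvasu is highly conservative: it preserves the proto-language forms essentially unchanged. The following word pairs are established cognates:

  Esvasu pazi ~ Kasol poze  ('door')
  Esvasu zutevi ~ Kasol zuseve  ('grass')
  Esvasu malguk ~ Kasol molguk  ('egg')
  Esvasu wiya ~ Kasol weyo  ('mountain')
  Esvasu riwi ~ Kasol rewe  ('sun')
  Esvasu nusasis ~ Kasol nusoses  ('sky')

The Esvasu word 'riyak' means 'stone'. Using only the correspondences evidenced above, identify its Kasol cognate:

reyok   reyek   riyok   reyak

reyok

wiya ~ weyo, riwi ~ rewe — Esvasu i corresponds to Kasol e after a consonant, before a consonant other than r, m, n, p, b, f, v.
pazi ~ poze, malguk ~ molguk — Esvasu a corresponds to Kasol o after a consonant, before a consonant other than r, m, n, p, b, f, v.
Applying these to Esvasu 'riyak':
  riyak → reyak   (i→e after a consonant, before a consonant other than r, m, n, p, b, f, v)
  reyak → reyok   (a→o after a consonant, before a consonant other than r, m, n, p, b, f, v)
So the Kasol cognate is 'reyok'.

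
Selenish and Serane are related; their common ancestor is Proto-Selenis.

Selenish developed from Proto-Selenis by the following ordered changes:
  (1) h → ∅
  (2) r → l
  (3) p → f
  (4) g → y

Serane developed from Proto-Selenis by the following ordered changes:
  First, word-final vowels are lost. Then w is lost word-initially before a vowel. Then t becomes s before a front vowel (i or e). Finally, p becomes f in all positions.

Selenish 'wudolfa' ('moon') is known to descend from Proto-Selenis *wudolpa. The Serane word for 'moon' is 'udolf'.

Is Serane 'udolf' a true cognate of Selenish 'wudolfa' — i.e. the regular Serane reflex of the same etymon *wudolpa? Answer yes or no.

Derive the expected Serane reflex of *wudolpa:
Serane: start from *wudolpa.
  rule 1 (apocope): wudolpa → wudolp
  rule 2 (glide loss): wudolp → udolp
  rule 3: no change — udolp
  rule 4 (unconditioned shift): udolp → udolf
  ⇒ Serane udolf
Serane 'udolf' matches the regular reflex exactly, so the pair is cognate.

yes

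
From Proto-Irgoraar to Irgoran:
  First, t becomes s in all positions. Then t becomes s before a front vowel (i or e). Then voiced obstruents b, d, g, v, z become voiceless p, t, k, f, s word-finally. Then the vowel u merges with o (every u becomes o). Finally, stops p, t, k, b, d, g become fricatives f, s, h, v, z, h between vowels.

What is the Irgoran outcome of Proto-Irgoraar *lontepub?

Irgoran: *lontepub > lonsepub > lonsepup > lonsepop > lonsefop  (by unconditioned shift, final devoicing, vowel merger, intervocalic lenition)

lonsefop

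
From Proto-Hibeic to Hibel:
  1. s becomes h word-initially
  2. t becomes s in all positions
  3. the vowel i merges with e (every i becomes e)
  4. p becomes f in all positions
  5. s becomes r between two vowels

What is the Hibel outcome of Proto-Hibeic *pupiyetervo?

fufeyerervo

Hibel: *pupiyetervo > pupiyeservo > pupeyeservo > fufeyeservo > fufeyerervo  (by unconditioned shift, vowel merger, unconditioned shift, rhotacism)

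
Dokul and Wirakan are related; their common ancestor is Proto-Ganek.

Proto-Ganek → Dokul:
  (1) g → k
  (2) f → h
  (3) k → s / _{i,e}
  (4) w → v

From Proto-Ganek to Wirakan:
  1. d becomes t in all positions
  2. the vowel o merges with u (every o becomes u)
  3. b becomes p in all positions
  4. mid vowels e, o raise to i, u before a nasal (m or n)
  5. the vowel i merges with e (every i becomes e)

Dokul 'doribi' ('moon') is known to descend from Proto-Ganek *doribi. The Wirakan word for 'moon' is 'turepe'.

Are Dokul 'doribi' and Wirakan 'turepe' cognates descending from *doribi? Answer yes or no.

yes

Derive the expected Wirakan reflex of *doribi:
Wirakan: start from *doribi.
  rule 1 (unconditioned shift): doribi → toribi
  rule 2 (vowel merger): toribi → turibi
  rule 3 (unconditioned shift): turibi → turipi
  rule 4: no change — turipi
  rule 5 (vowel merger): turipi → turepe
  ⇒ Wirakan turepe
Wirakan 'turepe' matches the regular reflex exactly, so the pair is cognate.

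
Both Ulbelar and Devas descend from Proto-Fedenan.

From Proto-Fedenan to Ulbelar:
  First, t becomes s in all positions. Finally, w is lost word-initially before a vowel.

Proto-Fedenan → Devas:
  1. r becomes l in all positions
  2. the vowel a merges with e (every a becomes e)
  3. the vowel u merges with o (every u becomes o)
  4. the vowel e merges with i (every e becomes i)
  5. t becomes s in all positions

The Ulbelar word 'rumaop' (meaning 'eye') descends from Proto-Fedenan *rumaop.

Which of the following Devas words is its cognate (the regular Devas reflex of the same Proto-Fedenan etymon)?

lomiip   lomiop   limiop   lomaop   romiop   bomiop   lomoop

Devas: *rumaop > lumaop > lumeop > lomeop > lomiop  (by unconditioned shift, vowel merger, vowel merger, vowel merger)
The other candidates each miss or misapply at least one Devas change.

lomiop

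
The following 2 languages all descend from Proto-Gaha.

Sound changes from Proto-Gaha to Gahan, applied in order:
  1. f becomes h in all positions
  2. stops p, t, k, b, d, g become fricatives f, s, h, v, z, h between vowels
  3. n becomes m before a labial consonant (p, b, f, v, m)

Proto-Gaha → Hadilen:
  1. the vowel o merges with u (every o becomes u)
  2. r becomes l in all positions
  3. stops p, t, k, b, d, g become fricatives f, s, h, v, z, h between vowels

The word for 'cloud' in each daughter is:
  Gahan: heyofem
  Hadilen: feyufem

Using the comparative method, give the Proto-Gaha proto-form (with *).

Position 5: Gahan has f, Hadilen has f. In Gahan, f can only continue *p, so the proto-segment is *p.
Position 4: Gahan has o, Hadilen has u. Gahan preserves o here (none of its changes turn any other segment into o), so the proto-segment is *o.
Position 1: Gahan has h, Hadilen has f. Taking the neighbouring segments as reconstructed: Gahan h could go back to *f or *h; Hadilen f can only go back to *f — the one source consistent with every daughter is *f.
The remaining positions agree across the daughters. Check the candidate against every language:
Gahan: *feyopem > heyopem > heyofem  (by unconditioned shift, intervocalic lenition)
Hadilen: *feyopem > feyupem > feyufem  (by vowel merger, intervocalic lenition)
Only *feyopem yields all of Gahan heyofem, Hadilen feyufem.

*feyopem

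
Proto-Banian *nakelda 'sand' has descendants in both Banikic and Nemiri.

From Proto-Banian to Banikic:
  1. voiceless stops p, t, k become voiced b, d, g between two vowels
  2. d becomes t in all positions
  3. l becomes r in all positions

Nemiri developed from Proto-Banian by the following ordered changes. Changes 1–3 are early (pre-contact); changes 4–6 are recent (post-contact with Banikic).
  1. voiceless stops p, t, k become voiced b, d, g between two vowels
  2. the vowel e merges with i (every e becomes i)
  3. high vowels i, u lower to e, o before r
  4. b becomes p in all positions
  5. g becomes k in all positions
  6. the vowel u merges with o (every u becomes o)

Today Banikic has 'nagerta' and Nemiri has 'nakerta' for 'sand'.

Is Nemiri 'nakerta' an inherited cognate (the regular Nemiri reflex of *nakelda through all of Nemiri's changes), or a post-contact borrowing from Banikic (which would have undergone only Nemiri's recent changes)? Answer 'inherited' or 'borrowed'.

If inherited, *nakelda would pass through all of Nemiri's changes:
Nemiri: start from *nakelda.
  rule 1 (intervocalic voicing): nakelda → nagelda
  rule 2 (vowel merger): nagelda → nagilda
  rule 3: no change — nagilda
  rule 4: no change — nagilda
  rule 5 (unconditioned shift): nagilda → nakilda
  rule 6: no change — nakilda
  ⇒ Nemiri nakilda
If borrowed from Banikic 'nagerta' after the early changes, it would undergo only the recent ones:
  rule 4 (unconditioned shift): no change (nagerta)
  rule 5 (unconditioned shift): nagerta → nakerta
  rule 6 (vowel merger): no change (nakerta)
  ⇒ as a loan: nakerta
Nemiri 'nakerta' matches the loan outcome 'nakerta', not the inherited 'nakilda' — it skipped the early Nemiri changes, so it was borrowed from Banikic.

borrowed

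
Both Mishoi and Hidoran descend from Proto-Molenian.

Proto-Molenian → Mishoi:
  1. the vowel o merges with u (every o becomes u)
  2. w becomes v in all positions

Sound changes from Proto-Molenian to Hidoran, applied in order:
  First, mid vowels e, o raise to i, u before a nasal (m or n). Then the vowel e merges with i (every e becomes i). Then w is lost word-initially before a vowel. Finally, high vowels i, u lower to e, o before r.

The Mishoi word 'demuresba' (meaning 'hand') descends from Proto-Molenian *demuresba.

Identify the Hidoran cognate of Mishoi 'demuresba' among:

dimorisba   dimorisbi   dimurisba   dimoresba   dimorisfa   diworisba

dimorisba

Hidoran: start from *demuresba.
  rule 1 (pre-nasal raising): demuresba → dimuresba
  rule 2 (vowel merger): dimuresba → dimurisba
  rule 3: no change — dimurisba
  rule 4 (pre-rhotic lowering): dimurisba → dimorisba
  ⇒ Hidoran dimorisba
Only 'dimorisba' matches the regular Hidoran development of *demuresba.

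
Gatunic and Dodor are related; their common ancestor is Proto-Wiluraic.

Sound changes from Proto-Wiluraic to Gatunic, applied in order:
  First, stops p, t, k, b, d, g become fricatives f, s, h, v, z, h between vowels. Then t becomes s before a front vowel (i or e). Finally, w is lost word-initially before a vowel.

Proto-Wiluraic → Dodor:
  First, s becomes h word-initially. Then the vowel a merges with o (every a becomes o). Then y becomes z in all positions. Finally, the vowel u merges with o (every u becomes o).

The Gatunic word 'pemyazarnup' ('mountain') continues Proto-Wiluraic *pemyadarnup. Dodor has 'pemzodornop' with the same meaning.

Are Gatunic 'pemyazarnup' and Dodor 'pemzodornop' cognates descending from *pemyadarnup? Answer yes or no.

Derive the expected Dodor reflex of *pemyadarnup:
Dodor: *pemyadarnup > pemyodornup > pemzodornup > pemzodornop  (by vowel merger, unconditioned shift, vowel merger)
Dodor 'pemzodornop' matches the regular reflex exactly, so the pair is cognate.

yes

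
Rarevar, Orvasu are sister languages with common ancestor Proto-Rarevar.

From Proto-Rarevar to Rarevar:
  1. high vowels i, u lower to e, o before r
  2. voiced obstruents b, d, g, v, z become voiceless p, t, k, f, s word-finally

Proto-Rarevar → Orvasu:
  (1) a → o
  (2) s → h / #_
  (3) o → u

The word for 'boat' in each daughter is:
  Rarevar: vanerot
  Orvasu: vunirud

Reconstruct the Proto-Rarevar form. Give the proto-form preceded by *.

*vanirod

Position 7: Rarevar has t, Orvasu has d. Orvasu preserves d here (none of its changes turn any other segment into d), so the proto-segment is *d.
Position 4: Rarevar has e, Orvasu has i. Orvasu preserves i here (none of its changes turn any other segment into i), so the proto-segment is *i.
Verify the candidate proto-form against each daughter:
Rarevar: *vanirod > vanerod > vanerot  (by pre-rhotic lowering, final devoicing)
Orvasu: *vanirod > vonirod > vunirud  (by vowel merger, vowel merger)
*vanirod is the unique common source.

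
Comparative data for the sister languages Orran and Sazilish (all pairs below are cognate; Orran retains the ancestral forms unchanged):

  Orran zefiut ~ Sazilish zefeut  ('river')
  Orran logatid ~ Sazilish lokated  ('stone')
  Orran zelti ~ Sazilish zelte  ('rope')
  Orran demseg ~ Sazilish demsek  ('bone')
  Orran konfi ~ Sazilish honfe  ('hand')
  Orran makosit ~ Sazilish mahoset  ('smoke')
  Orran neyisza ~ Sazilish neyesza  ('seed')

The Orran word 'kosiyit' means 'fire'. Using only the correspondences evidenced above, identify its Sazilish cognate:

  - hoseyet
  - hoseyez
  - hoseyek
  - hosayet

konfi ~ honfe — Orran k corresponds to Sazilish h word-initially before a back vowel.
logatid ~ lokated, makosit ~ mahoset — Orran i corresponds to Sazilish e after a consonant, before a consonant other than r, m, n, p, b, f, v.
Applying these to Orran 'kosiyit':
  kosiyit → hosiyit   (k→h word-initially before a back vowel)
  hosiyit → hoseyit   (i→e after a consonant, before a consonant other than r, m, n, p, b, f, v)
  hoseyit → hoseyet   (i→e after a consonant, before a consonant other than r, m, n, p, b, f, v)
So the Sazilish cognate is 'hoseyet'.

hoseyet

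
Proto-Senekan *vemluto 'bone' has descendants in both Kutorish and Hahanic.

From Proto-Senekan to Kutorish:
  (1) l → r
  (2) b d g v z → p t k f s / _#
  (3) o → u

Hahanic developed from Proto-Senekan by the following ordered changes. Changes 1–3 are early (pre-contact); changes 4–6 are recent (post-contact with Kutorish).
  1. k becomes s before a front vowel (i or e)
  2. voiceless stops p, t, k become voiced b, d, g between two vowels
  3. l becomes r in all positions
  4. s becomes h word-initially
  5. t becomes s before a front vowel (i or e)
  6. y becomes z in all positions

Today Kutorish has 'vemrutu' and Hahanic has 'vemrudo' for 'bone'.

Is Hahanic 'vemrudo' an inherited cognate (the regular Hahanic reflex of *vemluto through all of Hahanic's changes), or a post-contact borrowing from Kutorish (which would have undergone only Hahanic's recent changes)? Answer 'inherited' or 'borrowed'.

If inherited, *vemluto would pass through all of Hahanic's changes:
Hahanic: *vemluto > vemludo > vemrudo  (by intervocalic voicing, unconditioned shift)
If borrowed from Kutorish 'vemrutu' after the early changes, it would undergo only the recent ones:
  rule 4 (debuccalisation): no change (vemrutu)
  rule 5 (palatalisation): no change (vemrutu)
  rule 6 (unconditioned shift): no change (vemrutu)
  ⇒ as a loan: vemrutu
Hahanic 'vemrudo' matches the inherited outcome exactly, so it is an inherited cognate, not a loan.

inherited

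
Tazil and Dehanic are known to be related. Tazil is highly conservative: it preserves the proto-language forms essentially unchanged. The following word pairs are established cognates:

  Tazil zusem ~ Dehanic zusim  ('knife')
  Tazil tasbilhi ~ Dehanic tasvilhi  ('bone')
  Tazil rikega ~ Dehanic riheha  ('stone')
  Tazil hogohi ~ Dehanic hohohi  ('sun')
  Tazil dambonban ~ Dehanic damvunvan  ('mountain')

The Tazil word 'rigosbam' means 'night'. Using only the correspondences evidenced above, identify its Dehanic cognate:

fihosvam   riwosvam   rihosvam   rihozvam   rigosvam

rihosvam

hogohi ~ hohohi — Tazil g corresponds to Dehanic h between vowels (before a back vowel).
dambonban ~ damvunvan — Tazil b corresponds to Dehanic v after a consonant, before a back vowel.
Applying these to Tazil 'rigosbam':
  rigosbam → rihosbam   (g→h between vowels (before a back vowel))
  rihosbam → rihosvam   (b→v after a consonant, before a back vowel)
So the Dehanic cognate is 'rihosvam'.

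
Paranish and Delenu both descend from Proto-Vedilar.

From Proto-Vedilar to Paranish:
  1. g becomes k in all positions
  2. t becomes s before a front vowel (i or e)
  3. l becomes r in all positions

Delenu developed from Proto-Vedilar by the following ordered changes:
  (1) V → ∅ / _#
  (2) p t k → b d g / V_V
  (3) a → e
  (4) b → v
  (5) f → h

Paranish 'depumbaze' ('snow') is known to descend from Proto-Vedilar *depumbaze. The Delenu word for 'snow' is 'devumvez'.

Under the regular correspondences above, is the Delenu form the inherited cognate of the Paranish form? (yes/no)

yes

Derive the expected Delenu reflex of *depumbaze:
Delenu: *depumbaze
  depumbaze → depumbaz   [apocope]
  depumbaz → debumbaz   [intervocalic voicing]
  debumbaz → debumbez   [vowel merger]
  debumbez → devumvez   [unconditioned shift]
  devumvez (rule 5 does not apply)
  giving Delenu devumvez.
Delenu 'devumvez' matches the regular reflex exactly, so the pair is cognate.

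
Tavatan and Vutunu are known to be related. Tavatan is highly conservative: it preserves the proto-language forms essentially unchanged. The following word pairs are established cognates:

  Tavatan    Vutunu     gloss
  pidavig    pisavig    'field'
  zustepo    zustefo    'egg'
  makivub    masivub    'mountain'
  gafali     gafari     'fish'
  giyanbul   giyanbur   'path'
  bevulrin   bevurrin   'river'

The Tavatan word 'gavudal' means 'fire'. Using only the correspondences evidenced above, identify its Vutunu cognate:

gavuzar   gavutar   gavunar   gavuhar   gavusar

pidavig ~ pisavig — Tavatan d corresponds to Vutunu s between vowels (before a back vowel).
giyanbul ~ giyanbur — Tavatan l corresponds to Vutunu r word-finally.
Applying these to Tavatan 'gavudal':
  gavudal → gavusal   (d→s between vowels (before a back vowel))
  gavusal → gavusar   (l→r word-finally)
So the Vutunu cognate is 'gavusar'.

gavusar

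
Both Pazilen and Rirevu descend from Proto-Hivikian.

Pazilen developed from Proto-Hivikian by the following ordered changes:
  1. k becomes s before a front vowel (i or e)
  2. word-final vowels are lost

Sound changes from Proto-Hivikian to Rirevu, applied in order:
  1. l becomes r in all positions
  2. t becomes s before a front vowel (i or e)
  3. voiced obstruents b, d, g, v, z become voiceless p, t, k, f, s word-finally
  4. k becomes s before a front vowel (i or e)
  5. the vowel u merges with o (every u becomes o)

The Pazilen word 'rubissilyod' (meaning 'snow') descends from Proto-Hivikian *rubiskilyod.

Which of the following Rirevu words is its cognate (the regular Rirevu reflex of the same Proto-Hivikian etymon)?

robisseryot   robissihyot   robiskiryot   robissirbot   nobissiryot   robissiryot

robissiryot

Rirevu: *rubiskilyod > rubiskiryod > rubiskiryot > rubissiryot > robissiryot  (by unconditioned shift, final devoicing, palatalisation, vowel merger)
Only 'robissiryot' matches the regular Rirevu development of *rubiskilyod.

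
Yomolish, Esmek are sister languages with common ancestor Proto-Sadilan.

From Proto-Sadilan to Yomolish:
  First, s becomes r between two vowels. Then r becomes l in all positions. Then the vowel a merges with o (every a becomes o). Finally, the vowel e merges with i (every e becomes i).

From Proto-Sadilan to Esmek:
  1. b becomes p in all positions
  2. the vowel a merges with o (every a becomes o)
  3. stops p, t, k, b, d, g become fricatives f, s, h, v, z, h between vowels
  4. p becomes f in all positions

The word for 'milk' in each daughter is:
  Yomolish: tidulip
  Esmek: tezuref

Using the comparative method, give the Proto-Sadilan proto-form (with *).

Position 6: Yomolish has i, Esmek has e. Esmek preserves e here (none of its changes turn any other segment into e), so the proto-segment is *e.
Position 3: Yomolish has d, Esmek has z. Yomolish preserves d here (none of its changes turn any other segment into d), so the proto-segment is *d.
Position 2: Yomolish has i, Esmek has e. Esmek preserves e here (none of its changes turn any other segment into e), so the proto-segment is *e.
This points to *tedurep. Verify forward in each daughter:
Yomolish: start from *tedurep.
  rule 1: no change — tedurep
  rule 2 (unconditioned shift): tedurep → tedulep
  rule 3: no change — tedulep
  rule 4 (vowel merger): tedulep → tidulip
  ⇒ Yomolish tidulip
Esmek: start from *tedurep.
  rule 1: no change — tedurep
  rule 2: no change — tedurep
  rule 3 (intervocalic lenition): tedurep → tezurep
  rule 4 (unconditioned shift): tezurep → tezuref
  ⇒ Esmek tezuref
*tedurep is the unique common source.

*tedurep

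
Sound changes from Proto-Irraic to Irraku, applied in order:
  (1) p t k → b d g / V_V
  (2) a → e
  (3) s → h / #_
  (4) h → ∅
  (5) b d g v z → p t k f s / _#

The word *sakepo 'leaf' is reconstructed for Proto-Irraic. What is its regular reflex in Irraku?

Irraku: *sakepo
  sakepo → sagebo   [intervocalic voicing]
  sagebo → segebo   [vowel merger]
  segebo → hegebo   [debuccalisation]
  hegebo → egebo   [h-loss]
  egebo (rule 5 does not apply)
  giving Irraku egebo.

egebo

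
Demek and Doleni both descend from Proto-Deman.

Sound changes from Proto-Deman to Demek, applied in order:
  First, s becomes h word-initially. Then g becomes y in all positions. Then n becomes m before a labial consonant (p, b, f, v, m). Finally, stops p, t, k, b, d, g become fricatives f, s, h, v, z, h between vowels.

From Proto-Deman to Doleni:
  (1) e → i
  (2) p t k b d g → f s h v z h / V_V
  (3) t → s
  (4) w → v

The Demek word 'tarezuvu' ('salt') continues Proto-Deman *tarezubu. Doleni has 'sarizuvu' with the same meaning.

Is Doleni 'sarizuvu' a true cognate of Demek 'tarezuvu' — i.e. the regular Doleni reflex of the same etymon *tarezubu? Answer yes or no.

yes

Derive the expected Doleni reflex of *tarezubu:
Doleni: *tarezubu
  tarezubu → tarizubu   [vowel merger]
  tarizubu → tarizuvu   [intervocalic lenition]
  tarizuvu → sarizuvu   [unconditioned shift]
  sarizuvu (rule 4 does not apply)
  giving Doleni sarizuvu.
Doleni 'sarizuvu' matches the regular reflex exactly, so the pair is cognate.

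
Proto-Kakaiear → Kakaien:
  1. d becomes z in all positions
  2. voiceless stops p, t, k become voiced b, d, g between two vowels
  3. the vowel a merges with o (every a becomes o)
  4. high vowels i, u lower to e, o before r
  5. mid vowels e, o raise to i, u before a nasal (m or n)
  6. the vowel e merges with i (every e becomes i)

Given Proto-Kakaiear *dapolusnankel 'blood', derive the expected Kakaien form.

Kakaien: *dapolusnankel
  dapolusnankel → zapolusnankel   [unconditioned shift]
  zapolusnankel → zabolusnankel   [intervocalic voicing]
  zabolusnankel → zobolusnonkel   [vowel merger]
  zobolusnonkel (rule 4 does not apply)
  zobolusnonkel → zobolusnunkel   [pre-nasal raising]
  zobolusnunkel → zobolusnunkil   [vowel merger]
  giving Kakaien zobolusnunkil.

zobolusnunkil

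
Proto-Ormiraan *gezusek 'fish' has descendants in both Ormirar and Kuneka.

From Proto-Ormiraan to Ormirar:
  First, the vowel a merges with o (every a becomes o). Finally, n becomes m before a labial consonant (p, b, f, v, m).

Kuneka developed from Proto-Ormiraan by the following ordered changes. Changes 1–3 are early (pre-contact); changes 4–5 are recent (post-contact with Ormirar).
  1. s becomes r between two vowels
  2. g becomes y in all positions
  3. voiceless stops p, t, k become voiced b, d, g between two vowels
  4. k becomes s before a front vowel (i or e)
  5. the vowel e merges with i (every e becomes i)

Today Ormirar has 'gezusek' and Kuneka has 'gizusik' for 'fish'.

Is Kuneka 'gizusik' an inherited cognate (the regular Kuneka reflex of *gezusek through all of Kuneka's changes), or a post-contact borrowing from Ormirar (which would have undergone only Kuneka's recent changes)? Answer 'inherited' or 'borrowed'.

borrowed

If inherited, *gezusek would pass through all of Kuneka's changes:
Kuneka: *gezusek > gezurek > yezurek > yizurik  (by rhotacism, unconditioned shift, vowel merger)
If borrowed from Ormirar 'gezusek' after the early changes, it would undergo only the recent ones:
  rule 4 (palatalisation): no change (gezusek)
  rule 5 (vowel merger): gezusek → gizusik
  ⇒ as a loan: gizusik
Kuneka 'gizusik' matches the loan outcome 'gizusik', not the inherited 'yizurik' — it skipped the early Kuneka changes, so it was borrowed from Ormirar.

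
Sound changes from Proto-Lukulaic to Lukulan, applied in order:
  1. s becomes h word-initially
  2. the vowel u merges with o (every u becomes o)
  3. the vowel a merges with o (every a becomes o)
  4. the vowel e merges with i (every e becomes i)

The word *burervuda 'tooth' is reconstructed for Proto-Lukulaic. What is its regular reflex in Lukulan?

Lukulan: *burervuda > borervoda > borervodo > borirvodo  (by vowel merger, vowel merger, vowel merger)

borirvodo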